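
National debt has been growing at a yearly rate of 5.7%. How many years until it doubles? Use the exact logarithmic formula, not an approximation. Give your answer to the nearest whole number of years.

13 years

t = ln(2) / ln(1 + 0.057) = 0.6931 / 0.055435 ≈ 12.50.
≈ 13 years.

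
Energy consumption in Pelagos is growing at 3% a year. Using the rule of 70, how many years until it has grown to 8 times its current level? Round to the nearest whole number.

70 years

At 3% it doubles every 70/3 ≈ 23.33 years.
8 = 2^3, so 3 doublings → 70 years.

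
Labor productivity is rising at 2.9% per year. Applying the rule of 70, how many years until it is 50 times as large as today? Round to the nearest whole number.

about 136 years

Doubling time ≈ 70/2.9 = 24.14 years.
Reaching 50× takes log₂(50) ≈ 5.64 doublings.
5.64 × 24.14 ≈ 136 years.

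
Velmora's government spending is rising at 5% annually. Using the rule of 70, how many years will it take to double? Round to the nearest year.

Doubling time ≈ 70 / 5 = 14.00 years.

14 years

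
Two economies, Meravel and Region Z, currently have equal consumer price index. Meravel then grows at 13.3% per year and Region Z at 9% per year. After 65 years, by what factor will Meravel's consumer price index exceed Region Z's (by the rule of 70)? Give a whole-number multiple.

around 16 times

Only the 4.3-point difference matters.
70/4.3 ≈ 16.28 years per doubling of the ratio; 65 years gives 3.99 doublings, so ≈ 16×.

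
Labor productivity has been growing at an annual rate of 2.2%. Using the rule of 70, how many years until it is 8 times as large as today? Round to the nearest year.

At 2.2% it doubles every 70/2.2 ≈ 31.82 years.
8× is 3 doublings, so 3 × 31.82 ≈ 95 years.

roughly 95 years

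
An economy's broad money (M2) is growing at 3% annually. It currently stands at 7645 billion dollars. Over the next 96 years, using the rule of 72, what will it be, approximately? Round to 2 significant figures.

≈ 120000 billion dollars

Doubling time ≈ 72/3 = 24.00 years.
96 years is 96/24.00 ≈ 4.00 doublings, a factor of 2^4.00 ≈ 16.00.
7645 × 16.00 ≈ 120000 billion dollars.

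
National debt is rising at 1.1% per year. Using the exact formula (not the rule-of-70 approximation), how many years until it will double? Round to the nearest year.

t = ln(2) / ln(1 + 0.011) = 0.6931 / 0.010940 ≈ 63.35.
≈ 63 years.

63 years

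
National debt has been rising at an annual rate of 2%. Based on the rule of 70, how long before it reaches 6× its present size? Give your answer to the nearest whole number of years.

One doubling takes 70/2 = 35.00 years.
Reaching 6× takes log₂(6) ≈ 2.58 doublings.
2.58 × 35.00 ≈ 90 years.

around 90 years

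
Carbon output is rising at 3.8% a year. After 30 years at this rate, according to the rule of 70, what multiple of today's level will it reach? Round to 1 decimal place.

3.1 times

Doubling time ≈ 70/3.8 = 18.42 years.
30 years / 18.42 ≈ 1.63 doublings → factor 2^1.63 ≈ 3.1.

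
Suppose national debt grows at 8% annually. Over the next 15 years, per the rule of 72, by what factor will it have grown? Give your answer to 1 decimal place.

approximately 3.2 times

Doubling time ≈ 72/8 = 9.00 years.
15 years / 9.00 ≈ 1.67 doublings → factor 2^1.67 ≈ 3.2.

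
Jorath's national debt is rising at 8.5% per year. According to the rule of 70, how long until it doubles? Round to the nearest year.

8 years

70/8.5 ≈ 8.24, so it doubles roughly every 8 years.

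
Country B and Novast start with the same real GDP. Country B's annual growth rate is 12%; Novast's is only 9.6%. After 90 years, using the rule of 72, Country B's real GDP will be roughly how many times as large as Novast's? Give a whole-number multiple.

roughly 8 times

Country B pulls ahead at 2.4 pp per year, so the ratio doubles every 72/2.4 ≈ 30.00 years.
In 90 years that's 3.00 doublings: 2^3.00 ≈ 8.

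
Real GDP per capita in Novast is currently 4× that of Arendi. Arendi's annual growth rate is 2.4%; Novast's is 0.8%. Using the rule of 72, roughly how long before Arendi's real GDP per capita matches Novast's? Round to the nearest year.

The growth-rate gap is 2.4% − 0.8% = 1.6 percentage points.
So the ratio between them halves every 72/1.6 ≈ 45.00 years.
A 4× gap closes after 2 halvings: 2 × 45.00 ≈ 90 years.

around 90 years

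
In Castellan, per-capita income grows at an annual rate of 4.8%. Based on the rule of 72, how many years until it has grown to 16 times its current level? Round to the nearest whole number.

60 years

One doubling takes 72/4.8 = 15.00 years.
Getting to 16× needs 4 doublings: 4 × 15.00 ≈ 60 years.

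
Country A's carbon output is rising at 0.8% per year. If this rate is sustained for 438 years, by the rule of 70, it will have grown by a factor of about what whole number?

70/0.8 ≈ 87.50 years per doubling.
438 years fits 5 doublings: 2^5 = 32.

32 times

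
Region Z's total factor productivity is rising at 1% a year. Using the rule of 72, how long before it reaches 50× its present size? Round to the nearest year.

406 years

Doubling time ≈ 72/1 = 72.00 years.
Reaching 50× takes log₂(50) ≈ 5.64 doublings.
5.64 × 72.00 ≈ 406 years.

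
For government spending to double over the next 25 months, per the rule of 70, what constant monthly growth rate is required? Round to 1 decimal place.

≈ 2.8%

70 / 25 ≈ 2.80, so about 2.8% per month.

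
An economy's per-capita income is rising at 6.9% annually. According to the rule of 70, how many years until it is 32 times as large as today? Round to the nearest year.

One doubling takes 70/6.9 = 10.14 years.
Getting to 32× needs 5 doublings: 5 × 10.14 ≈ 51 years.

about 51 years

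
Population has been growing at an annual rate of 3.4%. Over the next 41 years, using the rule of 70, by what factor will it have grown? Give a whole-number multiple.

around 4 times

Doubling time ≈ 70/3.4 = 20.59 years.
41/20.59 ≈ 2 doublings, so about 2^2 = 4×.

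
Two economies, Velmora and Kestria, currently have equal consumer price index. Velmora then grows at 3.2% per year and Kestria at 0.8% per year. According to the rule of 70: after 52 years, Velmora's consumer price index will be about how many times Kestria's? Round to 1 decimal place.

Velmora pulls ahead at 2.4 pp per year, so the ratio doubles every 70/2.4 ≈ 29.17 years.
In 52 years that's 1.78 doublings: 2^1.78 ≈ 3.4.

around 3.4 times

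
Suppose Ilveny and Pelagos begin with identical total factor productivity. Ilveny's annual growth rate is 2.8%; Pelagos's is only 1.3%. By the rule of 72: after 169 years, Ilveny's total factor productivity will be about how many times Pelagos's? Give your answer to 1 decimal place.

Only the 1.5-point difference matters.
72/1.5 ≈ 48.00 years per doubling of the ratio; 169 years gives 3.52 doublings, so ≈ 11.5×.

around 11.5 times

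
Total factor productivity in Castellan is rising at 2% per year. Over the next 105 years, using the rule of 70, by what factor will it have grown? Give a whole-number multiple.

around 8 times

70/2 ≈ 35.00 years per doubling.
105 years fits 3 doublings: 2^3 = 8.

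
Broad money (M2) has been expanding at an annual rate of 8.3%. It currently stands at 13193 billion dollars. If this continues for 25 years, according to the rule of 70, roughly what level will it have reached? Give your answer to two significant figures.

≈ 100000 billion dollars

It doubles every 70/8.3 ≈ 8.43 years, so 25 years is 2.97 doublings.
2^2.97 ≈ 7.84; 13193 × 7.84 ≈ 100000 billion dollars.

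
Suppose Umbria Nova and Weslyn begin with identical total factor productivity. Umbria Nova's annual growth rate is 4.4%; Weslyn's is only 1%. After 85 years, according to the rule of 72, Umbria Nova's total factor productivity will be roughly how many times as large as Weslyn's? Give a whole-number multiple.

≈ 16 times

Only the 3.4-point difference matters.
72/3.4 ≈ 21.18 years per doubling of the ratio; 85 years gives 4.01 doublings, so ≈ 16×.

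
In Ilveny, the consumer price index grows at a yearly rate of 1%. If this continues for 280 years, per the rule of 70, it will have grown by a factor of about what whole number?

70/1 ≈ 70.00 years per doubling.
280 years fits 4 doublings: 2^4 = 16.

≈ 16 times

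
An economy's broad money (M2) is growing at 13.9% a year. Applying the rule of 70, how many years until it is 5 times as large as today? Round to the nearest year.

about 12 years

One doubling takes 70/13.9 = 5.04 years.
Reaching 5× takes log₂(5) ≈ 2.32 doublings.
2.32 × 5.04 ≈ 12 years.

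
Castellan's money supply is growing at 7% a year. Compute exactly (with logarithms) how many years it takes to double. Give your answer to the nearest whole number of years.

10 years

t = ln(2) / ln(1 + 0.07) = 0.6931 / 0.067659 ≈ 10.24.
≈ 10 years.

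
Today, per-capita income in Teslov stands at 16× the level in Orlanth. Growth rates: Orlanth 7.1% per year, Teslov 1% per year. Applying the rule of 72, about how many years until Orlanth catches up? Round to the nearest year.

roughly 47 years

The growth-rate gap is 7.1% − 1% = 6.1 percentage points.
So the ratio between them halves every 72/6.1 ≈ 11.80 years.
A 16× gap closes after 4 halvings: 4 × 11.80 ≈ 47 years.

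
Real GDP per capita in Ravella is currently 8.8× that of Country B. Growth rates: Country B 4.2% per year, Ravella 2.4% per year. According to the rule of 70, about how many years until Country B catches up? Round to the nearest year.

What matters is the difference: 1.8 pp.
Rule of 70 on the gap: the ratio halves every 70/1.8 ≈ 38.89 years.
An 8.8× gap takes log₂(8.8) ≈ 3.14 halvings to close: 3.14 × 38.89 ≈ 122 years.

122 years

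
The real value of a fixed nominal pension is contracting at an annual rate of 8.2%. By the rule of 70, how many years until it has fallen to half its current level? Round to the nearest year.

≈ 9 years

The rule works in reverse for decay: 70/8.2 ≈ 8.54 years to halve.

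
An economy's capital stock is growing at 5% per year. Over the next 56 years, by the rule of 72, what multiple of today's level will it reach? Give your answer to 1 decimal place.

Doubles every ≈ 14.40 years (72/5).
56 years is 3.89 doublings; 2^3.89 ≈ 14.8×.

about 14.8 times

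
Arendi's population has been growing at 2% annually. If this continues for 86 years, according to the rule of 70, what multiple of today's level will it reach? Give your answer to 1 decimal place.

Doubles every ≈ 35.00 years (70/2).
86 years is 2.46 doublings; 2^2.46 ≈ 5.5×.

≈ 5.5 times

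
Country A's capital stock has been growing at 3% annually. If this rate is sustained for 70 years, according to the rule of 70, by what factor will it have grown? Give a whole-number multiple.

70/3 ≈ 23.33 years per doubling.
70 years fits 3 doublings: 2^3 = 8.

8 times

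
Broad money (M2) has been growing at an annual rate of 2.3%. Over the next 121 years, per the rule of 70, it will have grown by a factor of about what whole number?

roughly 16 times

70/2.3 ≈ 30.43 years per doubling.
121 years fits 4 doublings: 2^4 = 16.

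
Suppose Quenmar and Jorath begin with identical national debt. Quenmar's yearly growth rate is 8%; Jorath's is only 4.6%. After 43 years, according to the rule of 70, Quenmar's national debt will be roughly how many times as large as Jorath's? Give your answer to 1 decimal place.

approximately 4.3 times

Quenmar pulls ahead at 3.4 pp per year, so the ratio doubles every 70/3.4 ≈ 20.59 years.
In 43 years that's 2.09 doublings: 2^2.09 ≈ 4.3.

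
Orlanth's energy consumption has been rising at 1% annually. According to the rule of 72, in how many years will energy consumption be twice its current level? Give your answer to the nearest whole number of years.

about 72 years

Doubling time ≈ 72 / 1 = 72.00 years.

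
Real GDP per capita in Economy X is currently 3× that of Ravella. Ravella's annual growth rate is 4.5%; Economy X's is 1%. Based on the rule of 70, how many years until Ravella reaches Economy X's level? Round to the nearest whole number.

Ravella gains on Economy X at 4.5% − 1% = 3.5 points a year.
At that relative rate the gap halves every 70/3.5 ≈ 20.00 years.
A 3× gap takes log₂(3) ≈ 1.58 halvings to close: 1.58 × 20.00 ≈ 32 years.

32 years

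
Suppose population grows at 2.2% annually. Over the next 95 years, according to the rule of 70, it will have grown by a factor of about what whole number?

around 8 times

70/2.2 ≈ 31.82 years per doubling.
95 years fits 3 doublings: 2^3 = 8.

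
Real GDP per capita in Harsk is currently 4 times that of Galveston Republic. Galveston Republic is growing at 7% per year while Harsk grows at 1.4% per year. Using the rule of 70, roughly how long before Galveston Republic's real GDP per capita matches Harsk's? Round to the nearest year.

around 25 years

What matters is the difference: 5.6 pp.
Rule of 70 on the gap: the ratio halves every 70/5.6 ≈ 12.50 years.
A 4 times gap closes after 2 halvings: 2 × 12.50 ≈ 25 years.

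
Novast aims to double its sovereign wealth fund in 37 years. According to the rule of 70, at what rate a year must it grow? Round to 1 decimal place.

70 / 37 ≈ 1.89, so about 1.9% a year.

roughly 1.9%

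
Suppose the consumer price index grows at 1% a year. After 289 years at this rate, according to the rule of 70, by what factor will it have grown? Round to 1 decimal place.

roughly 17.5 times

Doubles every ≈ 70.00 years (70/1).
289 years is 4.13 doublings; 2^4.13 ≈ 17.5×.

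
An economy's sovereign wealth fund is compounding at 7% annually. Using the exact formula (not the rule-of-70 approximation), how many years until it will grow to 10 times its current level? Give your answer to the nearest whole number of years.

t = ln(10) / ln(1 + 0.07) = 2.3026 / 0.067659 ≈ 34.03.
≈ 34 years.

34 years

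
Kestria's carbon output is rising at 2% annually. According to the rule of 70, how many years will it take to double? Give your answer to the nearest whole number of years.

approximately 35 years

At 2%, doubling takes about 70/2 = 35.00 years.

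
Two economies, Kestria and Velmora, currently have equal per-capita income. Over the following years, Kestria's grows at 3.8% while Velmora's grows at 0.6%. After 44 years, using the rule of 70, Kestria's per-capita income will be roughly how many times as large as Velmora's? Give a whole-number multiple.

Only the 3.2-point difference matters.
70/3.2 ≈ 21.88 years per doubling of the ratio; 44 years gives 2.01 doublings, so ≈ 4×.

approximately 4 times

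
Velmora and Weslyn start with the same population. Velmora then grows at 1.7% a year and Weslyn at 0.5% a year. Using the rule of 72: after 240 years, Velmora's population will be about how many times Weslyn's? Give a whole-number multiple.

16 times

Rate gap = 1.7% − 0.5% = 1.2 points.
The ratio doubles every 72/1.2 ≈ 60.00 years.
240/60.00 ≈ 4.00 doublings → ratio ≈ 2^4.00 ≈ 16.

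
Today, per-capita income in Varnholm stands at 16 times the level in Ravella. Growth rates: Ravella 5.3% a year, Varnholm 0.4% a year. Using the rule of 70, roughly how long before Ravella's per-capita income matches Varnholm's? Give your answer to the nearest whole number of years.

≈ 57 years

What matters is the difference: 4.9 pp.
Rule of 70 on the gap: the ratio halves every 70/4.9 ≈ 14.29 years.
A 16 times gap closes after 4 halvings: 4 × 14.29 ≈ 57 years.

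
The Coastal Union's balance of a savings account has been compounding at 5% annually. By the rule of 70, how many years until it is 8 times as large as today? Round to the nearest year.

≈ 42 years

Doubling time ≈ 70/5 = 14.00 years.
Getting to 8× needs 3 doublings: 3 × 14.00 ≈ 42 years.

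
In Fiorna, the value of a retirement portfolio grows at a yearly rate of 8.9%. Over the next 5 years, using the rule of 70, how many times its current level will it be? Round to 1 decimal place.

roughly 1.6 times

Doubles every ≈ 7.87 years (70/8.9).
5 years is 0.64 doublings; 2^0.64 ≈ 1.6×.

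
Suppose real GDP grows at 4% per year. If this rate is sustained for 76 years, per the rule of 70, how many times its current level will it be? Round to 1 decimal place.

≈ 20.3 times

Doubles every ≈ 17.50 years (70/4).
76 years is 4.34 doublings; 2^4.34 ≈ 20.3×.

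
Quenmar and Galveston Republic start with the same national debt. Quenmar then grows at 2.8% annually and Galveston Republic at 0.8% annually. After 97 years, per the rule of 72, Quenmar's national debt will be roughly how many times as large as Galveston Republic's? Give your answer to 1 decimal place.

Only the 2-point difference matters.
72/2 ≈ 36.00 years per doubling of the ratio; 97 years gives 2.69 doublings, so ≈ 6.5×.

about 6.5 times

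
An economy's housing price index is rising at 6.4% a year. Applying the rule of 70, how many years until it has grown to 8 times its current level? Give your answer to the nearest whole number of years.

Doubling time ≈ 70/6.4 = 10.94 years.
Getting to 8× needs 3 doublings: 3 × 10.94 ≈ 33 years.

33 years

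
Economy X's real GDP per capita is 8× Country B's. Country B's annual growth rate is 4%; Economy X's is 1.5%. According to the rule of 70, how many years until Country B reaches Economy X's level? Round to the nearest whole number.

around 84 years

The growth-rate gap is 4% − 1.5% = 2.5 percentage points.
So the ratio between them halves every 70/2.5 ≈ 28.00 years.
An 8× gap closes after 3 halvings: 3 × 28.00 ≈ 84 years.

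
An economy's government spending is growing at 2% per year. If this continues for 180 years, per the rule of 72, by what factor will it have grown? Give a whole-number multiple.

Doubling time ≈ 72/2 = 36.00 years.
180/36.00 ≈ 5 doublings, so about 2^5 = 32×.

around 32 times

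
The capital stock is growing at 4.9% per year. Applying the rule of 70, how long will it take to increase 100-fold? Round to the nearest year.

≈ 95 years

At 4.9% it doubles every 70/4.9 ≈ 14.29 years.
Reaching 100× takes log₂(100) ≈ 6.64 doublings.
6.64 × 14.29 ≈ 95 years.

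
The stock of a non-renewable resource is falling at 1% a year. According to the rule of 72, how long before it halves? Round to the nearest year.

72 years

The rule works in reverse for decay: 72/1 ≈ 72.00 years to halve.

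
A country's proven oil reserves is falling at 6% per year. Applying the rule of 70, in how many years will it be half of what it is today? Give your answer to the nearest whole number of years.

around 12 years

Falling at 6%, it halves about every 70/6 = 11.67 years.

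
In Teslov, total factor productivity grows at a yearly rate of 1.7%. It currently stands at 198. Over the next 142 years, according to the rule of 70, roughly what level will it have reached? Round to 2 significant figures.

It doubles every 70/1.7 ≈ 41.18 years, so 142 years is 3.45 doublings.
2^3.45 ≈ 10.93; 198 × 10.93 ≈ 2200.

roughly 2200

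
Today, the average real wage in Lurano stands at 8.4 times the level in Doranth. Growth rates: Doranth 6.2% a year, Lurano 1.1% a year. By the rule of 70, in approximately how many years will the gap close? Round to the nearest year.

around 42 years

The growth-rate gap is 6.2% − 1.1% = 5.1 percentage points.
So the ratio between them halves every 70/5.1 ≈ 13.73 years.
An 8.4 times gap takes log₂(8.4) ≈ 3.07 halvings to close: 3.07 × 13.73 ≈ 42 years.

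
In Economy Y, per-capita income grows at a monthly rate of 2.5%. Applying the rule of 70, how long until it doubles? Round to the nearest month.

At 2.5%, doubling takes about 70/2.5 = 28.00 months.

approximately 28 months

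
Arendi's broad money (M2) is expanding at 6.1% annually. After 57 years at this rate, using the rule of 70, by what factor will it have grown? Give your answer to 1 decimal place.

approximately 31.3 times

Doubling time ≈ 70/6.1 = 11.48 years.
57 years / 11.48 ≈ 4.97 doublings → factor 2^4.97 ≈ 31.3.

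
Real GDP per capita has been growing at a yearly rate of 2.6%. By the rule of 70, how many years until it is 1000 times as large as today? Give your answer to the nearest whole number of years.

around 268 years

Doubling time ≈ 70/2.6 = 26.92 years.
Reaching 1000× takes log₂(1000) ≈ 9.97 doublings.
9.97 × 26.92 ≈ 268 years.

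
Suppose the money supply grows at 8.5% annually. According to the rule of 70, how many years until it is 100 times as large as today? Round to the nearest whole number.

roughly 55 years

At 8.5% it doubles every 70/8.5 ≈ 8.24 years.
Reaching 100× takes log₂(100) ≈ 6.64 doublings.
6.64 × 8.24 ≈ 55 years.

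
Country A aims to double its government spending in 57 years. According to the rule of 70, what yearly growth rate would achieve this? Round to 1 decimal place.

70 / 57 ≈ 1.23, so about 1.2% per year.

≈ 1.2%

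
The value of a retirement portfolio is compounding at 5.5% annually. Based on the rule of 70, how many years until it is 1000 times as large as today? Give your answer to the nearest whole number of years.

At 5.5% it doubles every 70/5.5 ≈ 12.73 years.
Reaching 1000× takes log₂(1000) ≈ 9.97 doublings.
9.97 × 12.73 ≈ 127 years.

around 127 years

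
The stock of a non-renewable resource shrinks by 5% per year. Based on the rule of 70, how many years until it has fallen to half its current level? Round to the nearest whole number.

14 years

Halving time ≈ 70 / 5 = 14.00 → 14 years.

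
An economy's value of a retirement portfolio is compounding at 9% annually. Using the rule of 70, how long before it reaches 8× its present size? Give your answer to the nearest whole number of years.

about 23 years

At 9% it doubles every 70/9 ≈ 7.78 years.
8× is 3 doublings, so 3 × 7.78 ≈ 23 years.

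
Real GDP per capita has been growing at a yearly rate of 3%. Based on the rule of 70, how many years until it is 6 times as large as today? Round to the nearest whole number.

Doubling time ≈ 70/3 = 23.33 years.
6× is log₂ 6 ≈ 2.58 doublings, so ≈ 2.58 × 23.33 = 60 years.

60 years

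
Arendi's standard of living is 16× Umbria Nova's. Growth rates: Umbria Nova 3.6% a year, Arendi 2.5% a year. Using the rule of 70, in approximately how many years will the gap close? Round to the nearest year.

Umbria Nova gains on Arendi at 3.6% − 2.5% = 1.1 points a year.
At that relative rate the gap halves every 70/1.1 ≈ 63.64 years.
A 16× gap closes after 4 halvings: 4 × 63.64 ≈ 255 years.

255 years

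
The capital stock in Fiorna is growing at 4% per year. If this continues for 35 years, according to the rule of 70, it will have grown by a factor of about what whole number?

roughly 4 times

Doubling time ≈ 70/4 = 17.50 years.
35/17.50 ≈ 2 doublings, so about 2^2 = 4×.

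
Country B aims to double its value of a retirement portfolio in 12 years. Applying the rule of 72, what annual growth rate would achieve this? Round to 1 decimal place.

72 / 12 ≈ 6.00, so about 6.0% annually.

roughly 6.0%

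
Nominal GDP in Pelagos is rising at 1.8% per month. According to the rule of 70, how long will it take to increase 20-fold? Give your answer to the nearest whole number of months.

≈ 168 months

At 1.8% it doubles every 70/1.8 ≈ 38.89 months.
Reaching 20× takes log₂(20) ≈ 4.32 doublings.
4.32 × 38.89 ≈ 168 months.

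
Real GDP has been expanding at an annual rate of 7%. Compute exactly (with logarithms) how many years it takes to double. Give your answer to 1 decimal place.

t = ln(2) / ln(1 + 0.07) = 0.6931 / 0.067659 ≈ 10.24.

10.2 years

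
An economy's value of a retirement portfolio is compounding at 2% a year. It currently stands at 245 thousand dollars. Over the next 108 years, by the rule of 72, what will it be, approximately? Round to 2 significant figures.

It doubles every 72/2 ≈ 36.00 years, so 108 years is 3.00 doublings.
2^3.00 ≈ 8.00; 245 × 8.00 ≈ 2000 thousand dollars.

about 2000 thousand dollars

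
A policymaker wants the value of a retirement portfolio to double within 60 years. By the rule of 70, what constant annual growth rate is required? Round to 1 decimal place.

≈ 1.2%

70 / 60 ≈ 1.17, so about 1.2% annually.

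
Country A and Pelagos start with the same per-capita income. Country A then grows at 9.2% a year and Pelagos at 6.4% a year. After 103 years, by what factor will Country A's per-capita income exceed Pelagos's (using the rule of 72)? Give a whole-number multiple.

Country A pulls ahead at 2.8 pp per year, so the ratio doubles every 72/2.8 ≈ 25.71 years.
In 103 years that's 4.01 doublings: 2^4.01 ≈ 16.

≈ 16 times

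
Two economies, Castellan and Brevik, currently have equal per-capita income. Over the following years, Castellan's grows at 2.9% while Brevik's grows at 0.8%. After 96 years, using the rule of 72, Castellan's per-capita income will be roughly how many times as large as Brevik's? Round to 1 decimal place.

Castellan pulls ahead at 2.1 pp per year, so the ratio doubles every 72/2.1 ≈ 34.29 years.
In 96 years that's 2.80 doublings: 2^2.80 ≈ 7.0.

around 7.0 times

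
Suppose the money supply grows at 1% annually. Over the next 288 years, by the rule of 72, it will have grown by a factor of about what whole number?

around 16 times

72/1 ≈ 72.00 years per doubling.
288 years fits 4 doublings: 2^4 = 16.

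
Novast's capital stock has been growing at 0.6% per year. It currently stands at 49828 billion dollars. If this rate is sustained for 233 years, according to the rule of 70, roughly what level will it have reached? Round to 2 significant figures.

Doubling time ≈ 70/0.6 = 116.67 years.
233 years is 233/116.67 ≈ 2.00 doublings, a factor of 2^2.00 ≈ 4.00.
49828 × 4.00 ≈ 200000 billion dollars.

about 200000 billion dollars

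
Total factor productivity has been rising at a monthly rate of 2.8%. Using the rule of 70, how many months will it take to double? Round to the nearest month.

25 months

70/2.8 ≈ 25.00, so it doubles roughly every 25 months.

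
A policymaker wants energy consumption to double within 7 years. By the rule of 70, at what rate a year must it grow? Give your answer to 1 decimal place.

70 / 7 ≈ 10.00, so about 10.0% a year.

≈ 10.0% a year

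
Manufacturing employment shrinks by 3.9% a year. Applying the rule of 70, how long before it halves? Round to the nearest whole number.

≈ 18 years

Falling at 3.9%, it halves about every 70/3.9 = 17.95 years.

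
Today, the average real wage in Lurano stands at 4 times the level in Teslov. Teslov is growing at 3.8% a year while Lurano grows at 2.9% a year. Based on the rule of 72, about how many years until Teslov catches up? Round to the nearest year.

What matters is the difference: 0.9 pp.
Rule of 72 on the gap: the ratio halves every 72/0.9 ≈ 80.00 years.
A 4 times gap closes after 2 halvings: 2 × 80.00 ≈ 160 years.

roughly 160 years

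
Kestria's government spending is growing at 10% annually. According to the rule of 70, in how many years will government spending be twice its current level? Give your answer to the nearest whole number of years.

70/10 ≈ 7.00, so it doubles roughly every 7 years.

roughly 7 years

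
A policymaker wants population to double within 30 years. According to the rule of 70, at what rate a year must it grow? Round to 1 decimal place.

70 / 30 ≈ 2.33, so about 2.3% a year.

about 2.3% a year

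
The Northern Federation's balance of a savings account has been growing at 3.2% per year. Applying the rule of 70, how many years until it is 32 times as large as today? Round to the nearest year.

Doubling time ≈ 70/3.2 = 21.88 years.
32× is 5 doublings, so 5 × 21.88 ≈ 109 years.

≈ 109 years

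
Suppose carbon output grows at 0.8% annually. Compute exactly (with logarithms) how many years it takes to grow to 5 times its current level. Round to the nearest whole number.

t = ln(5) / ln(1 + 0.008) = 1.6094 / 0.007968 ≈ 201.98.
≈ 202 years.

202 years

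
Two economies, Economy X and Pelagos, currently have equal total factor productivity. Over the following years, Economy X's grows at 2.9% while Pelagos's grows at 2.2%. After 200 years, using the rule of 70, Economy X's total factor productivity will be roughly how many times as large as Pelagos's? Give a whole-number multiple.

approximately 4 times

Rate gap = 2.9% − 2.2% = 0.7 points.
The ratio doubles every 70/0.7 ≈ 100.00 years.
200/100.00 ≈ 2.00 doublings → ratio ≈ 2^2.00 ≈ 4.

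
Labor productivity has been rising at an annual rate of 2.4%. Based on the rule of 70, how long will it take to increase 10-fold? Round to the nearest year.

≈ 97 years

One doubling takes 70/2.4 = 29.17 years.
Reaching 10× takes log₂(10) ≈ 3.32 doublings.
3.32 × 29.17 ≈ 97 years.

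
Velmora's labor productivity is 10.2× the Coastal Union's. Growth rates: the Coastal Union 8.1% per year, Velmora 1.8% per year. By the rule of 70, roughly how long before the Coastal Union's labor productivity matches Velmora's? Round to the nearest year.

What matters is the difference: 6.3 pp.
Rule of 70 on the gap: the ratio halves every 70/6.3 ≈ 11.11 years.
A 10.2× gap takes log₂(10.2) ≈ 3.35 halvings to close: 3.35 × 11.11 ≈ 37 years.

roughly 37 years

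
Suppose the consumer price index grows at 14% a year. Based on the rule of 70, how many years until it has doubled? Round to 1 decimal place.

At 14%, doubling takes about 70/14 = 5.00 years.

about 5.0 years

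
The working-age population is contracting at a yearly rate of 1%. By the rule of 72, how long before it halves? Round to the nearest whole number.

about 72 years

Falling at 1%, it halves about every 72/1 = 72.00 years.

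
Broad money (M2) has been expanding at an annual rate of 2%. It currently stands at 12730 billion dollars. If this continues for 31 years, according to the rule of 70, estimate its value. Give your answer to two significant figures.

around 24000 billion dollars

Doubling time ≈ 70/2 = 35.00 years.
31 years is 31/35.00 ≈ 0.89 doublings, a factor of 2^0.89 ≈ 1.85.
12730 × 1.85 ≈ 24000 billion dollars.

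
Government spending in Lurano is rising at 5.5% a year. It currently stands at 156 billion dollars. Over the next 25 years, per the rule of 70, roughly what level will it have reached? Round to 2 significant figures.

Doubling time ≈ 70/5.5 = 12.73 years.
25 years is 25/12.73 ≈ 1.96 doublings, a factor of 2^1.96 ≈ 3.89.
156 × 3.89 ≈ 610 billion dollars.

approximately 610 billion dollars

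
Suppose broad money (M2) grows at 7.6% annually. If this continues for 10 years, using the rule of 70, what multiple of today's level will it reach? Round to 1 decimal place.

≈ 2.1 times

Doubling time ≈ 70/7.6 = 9.21 years.
10 years / 9.21 ≈ 1.09 doublings → factor 2^1.09 ≈ 2.1.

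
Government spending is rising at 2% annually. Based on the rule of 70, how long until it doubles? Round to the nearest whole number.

70/2 ≈ 35.00, so it doubles roughly every 35 years.

approximately 35 years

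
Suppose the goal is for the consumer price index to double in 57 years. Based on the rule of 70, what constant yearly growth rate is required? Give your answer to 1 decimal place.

70 / 57 ≈ 1.23, so about 1.2% per year.

≈ 1.2% per year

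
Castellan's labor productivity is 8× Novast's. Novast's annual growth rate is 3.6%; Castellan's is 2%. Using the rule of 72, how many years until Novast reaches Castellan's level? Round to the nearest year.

≈ 135 years

The growth-rate gap is 3.6% − 2% = 1.6 percentage points.
So the ratio between them halves every 72/1.6 ≈ 45.00 years.
An 8× gap closes after 3 halvings: 3 × 45.00 ≈ 135 years.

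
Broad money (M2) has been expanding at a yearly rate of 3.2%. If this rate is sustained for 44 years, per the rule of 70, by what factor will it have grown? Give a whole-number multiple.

approximately 4 times

At 3.2% one doubling takes ≈ 21.88 years; 44 years is 2 of them, so ×4.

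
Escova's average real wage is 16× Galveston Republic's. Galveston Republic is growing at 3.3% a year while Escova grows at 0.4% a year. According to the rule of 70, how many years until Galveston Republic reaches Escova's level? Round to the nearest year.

The growth-rate gap is 3.3% − 0.4% = 2.9 percentage points.
So the ratio between them halves every 70/2.9 ≈ 24.14 years.
A 16× gap closes after 4 halvings: 4 × 24.14 ≈ 97 years.

around 97 years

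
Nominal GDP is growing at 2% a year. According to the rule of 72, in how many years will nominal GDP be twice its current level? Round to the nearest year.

about 36 years

72/2 ≈ 36.00, so it doubles roughly every 36 years.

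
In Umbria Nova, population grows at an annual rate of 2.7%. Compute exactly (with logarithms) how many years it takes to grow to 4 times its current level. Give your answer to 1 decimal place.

t = ln(4) / ln(1 + 0.027) = 1.3863 / 0.026642 ≈ 52.03.

52.0 years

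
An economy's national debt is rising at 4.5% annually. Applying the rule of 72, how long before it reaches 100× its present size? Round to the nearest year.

106 years

One doubling takes 72/4.5 = 16.00 years.
100× is log₂ 100 ≈ 6.64 doublings, so ≈ 6.64 × 16.00 = 106 years.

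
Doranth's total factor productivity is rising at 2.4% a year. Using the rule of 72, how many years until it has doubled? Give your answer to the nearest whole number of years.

30 years

At 2.4%, doubling takes about 72/2.4 = 30.00 years.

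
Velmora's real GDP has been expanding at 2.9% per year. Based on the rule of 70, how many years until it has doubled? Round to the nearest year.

70/2.9 ≈ 24.14, so it doubles roughly every 24 years.

24 years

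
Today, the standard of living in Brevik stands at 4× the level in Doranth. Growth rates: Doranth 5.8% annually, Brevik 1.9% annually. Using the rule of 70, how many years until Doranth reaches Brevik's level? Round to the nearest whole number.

roughly 36 years

The growth-rate gap is 5.8% − 1.9% = 3.9 percentage points.
So the ratio between them halves every 70/3.9 ≈ 17.95 years.
A 4× gap closes after 2 halvings: 2 × 17.95 ≈ 36 years.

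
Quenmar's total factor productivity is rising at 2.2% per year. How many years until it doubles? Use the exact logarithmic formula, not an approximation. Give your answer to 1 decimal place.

t = ln(2) / ln(1 + 0.022) = 0.6931 / 0.021761 ≈ 31.85.

31.9 years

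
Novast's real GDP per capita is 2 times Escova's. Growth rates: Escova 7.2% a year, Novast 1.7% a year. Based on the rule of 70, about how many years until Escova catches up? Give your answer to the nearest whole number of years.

≈ 13 years

Escova gains on Novast at 7.2% − 1.7% = 5.5 points a year.
At that relative rate the gap halves every 70/5.5 ≈ 12.73 years.
A 2 times gap closes after 1 halving: 1 × 12.73 ≈ 13 years.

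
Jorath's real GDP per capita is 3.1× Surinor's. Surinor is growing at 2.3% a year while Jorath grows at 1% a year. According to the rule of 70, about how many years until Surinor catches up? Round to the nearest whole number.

roughly 88 years

Surinor gains on Jorath at 2.3% − 1% = 1.3 points a year.
At that relative rate the gap halves every 70/1.3 ≈ 53.85 years.
A 3.1× gap takes log₂(3.1) ≈ 1.63 halvings to close: 1.63 × 53.85 ≈ 88 years.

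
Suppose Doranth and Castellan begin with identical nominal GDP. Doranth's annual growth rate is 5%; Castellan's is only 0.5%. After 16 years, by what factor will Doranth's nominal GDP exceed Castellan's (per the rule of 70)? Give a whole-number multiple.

Doranth pulls ahead at 4.5 pp per year, so the ratio doubles every 70/4.5 ≈ 15.56 years.
In 16 years that's 1.03 doublings: 2^1.03 ≈ 2.

≈ 2 times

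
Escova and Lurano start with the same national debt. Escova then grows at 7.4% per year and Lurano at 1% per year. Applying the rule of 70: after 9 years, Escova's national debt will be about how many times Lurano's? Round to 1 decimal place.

Only the 6.4-point difference matters.
70/6.4 ≈ 10.94 years per doubling of the ratio; 9 years gives 0.82 doublings, so ≈ 1.8×.

1.8 times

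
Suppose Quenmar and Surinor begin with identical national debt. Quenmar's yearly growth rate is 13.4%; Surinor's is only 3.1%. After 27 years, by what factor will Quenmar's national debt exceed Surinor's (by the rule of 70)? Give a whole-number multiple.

16 times

Rate gap = 13.4% − 3.1% = 10.3 points.
The ratio doubles every 70/10.3 ≈ 6.80 years.
27/6.80 ≈ 3.97 doublings → ratio ≈ 2^3.97 ≈ 16.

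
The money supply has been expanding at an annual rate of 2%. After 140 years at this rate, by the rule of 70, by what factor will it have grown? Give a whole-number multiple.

At 2% one doubling takes ≈ 35.00 years; 140 years is 4 of them, so ×16.

around 16 times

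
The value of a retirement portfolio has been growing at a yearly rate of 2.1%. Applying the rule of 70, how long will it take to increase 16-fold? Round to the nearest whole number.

about 133 years

At 2.1% it doubles every 70/2.1 ≈ 33.33 years.
16× is 4 doublings, so 4 × 33.33 ≈ 133 years.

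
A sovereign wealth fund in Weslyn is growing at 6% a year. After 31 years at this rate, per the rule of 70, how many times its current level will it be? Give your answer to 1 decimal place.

around 6.3 times

Doubling time ≈ 70/6 = 11.67 years.
31 years / 11.67 ≈ 2.66 doublings → factor 2^2.66 ≈ 6.3.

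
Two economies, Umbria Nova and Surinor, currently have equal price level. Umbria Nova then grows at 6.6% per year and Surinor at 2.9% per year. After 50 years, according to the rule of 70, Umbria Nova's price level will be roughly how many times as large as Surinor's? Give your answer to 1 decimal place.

Umbria Nova pulls ahead at 3.7 pp per year, so the ratio doubles every 70/3.7 ≈ 18.92 years.
In 50 years that's 2.64 doublings: 2^2.64 ≈ 6.2.

about 6.2 times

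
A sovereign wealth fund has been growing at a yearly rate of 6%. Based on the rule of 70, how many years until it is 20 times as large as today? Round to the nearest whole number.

approximately 50 years

Doubling time ≈ 70/6 = 11.67 years.
20× is log₂ 20 ≈ 4.32 doublings, so ≈ 4.32 × 11.67 = 50 years.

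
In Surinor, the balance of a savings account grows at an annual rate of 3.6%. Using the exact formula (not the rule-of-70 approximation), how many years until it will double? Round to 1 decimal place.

19.6 years

t = ln(2) / ln(1 + 0.036) = 0.6931 / 0.035367 ≈ 19.60.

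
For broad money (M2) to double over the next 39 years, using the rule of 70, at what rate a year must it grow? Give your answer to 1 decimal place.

roughly 1.8%

70 / 39 ≈ 1.79, so about 1.8% a year.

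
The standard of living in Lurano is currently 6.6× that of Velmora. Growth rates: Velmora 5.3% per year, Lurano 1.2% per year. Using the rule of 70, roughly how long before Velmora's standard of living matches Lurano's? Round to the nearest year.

Velmora gains on Lurano at 5.3% − 1.2% = 4.1 points a year.
At that relative rate the gap halves every 70/4.1 ≈ 17.07 years.
A 6.6× gap takes log₂(6.6) ≈ 2.72 halvings to close: 2.72 × 17.07 ≈ 46 years.

≈ 46 years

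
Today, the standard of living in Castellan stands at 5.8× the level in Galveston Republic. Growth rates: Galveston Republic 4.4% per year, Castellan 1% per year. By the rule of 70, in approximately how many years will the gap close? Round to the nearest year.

Galveston Republic gains on Castellan at 4.4% − 1% = 3.4 points a year.
At that relative rate the gap halves every 70/3.4 ≈ 20.59 years.
A 5.8× gap takes log₂(5.8) ≈ 2.54 halvings to close: 2.54 × 20.59 ≈ 52 years.

around 52 years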